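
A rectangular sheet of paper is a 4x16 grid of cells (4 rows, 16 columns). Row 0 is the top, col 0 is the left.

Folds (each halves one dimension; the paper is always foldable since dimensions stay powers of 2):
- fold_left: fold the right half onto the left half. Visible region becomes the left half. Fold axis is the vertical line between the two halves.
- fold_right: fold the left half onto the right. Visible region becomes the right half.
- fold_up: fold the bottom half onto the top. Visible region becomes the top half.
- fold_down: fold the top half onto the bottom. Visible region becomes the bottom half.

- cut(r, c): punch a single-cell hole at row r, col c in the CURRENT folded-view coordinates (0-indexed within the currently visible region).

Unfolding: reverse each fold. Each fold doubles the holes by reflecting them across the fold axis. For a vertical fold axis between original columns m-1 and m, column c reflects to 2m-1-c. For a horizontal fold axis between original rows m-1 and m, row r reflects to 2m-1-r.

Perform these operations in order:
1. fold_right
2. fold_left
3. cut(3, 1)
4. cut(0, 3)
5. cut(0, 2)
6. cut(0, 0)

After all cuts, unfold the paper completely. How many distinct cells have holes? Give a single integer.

Answer: 16

Derivation:
Op 1 fold_right: fold axis v@8; visible region now rows[0,4) x cols[8,16) = 4x8
Op 2 fold_left: fold axis v@12; visible region now rows[0,4) x cols[8,12) = 4x4
Op 3 cut(3, 1): punch at orig (3,9); cuts so far [(3, 9)]; region rows[0,4) x cols[8,12) = 4x4
Op 4 cut(0, 3): punch at orig (0,11); cuts so far [(0, 11), (3, 9)]; region rows[0,4) x cols[8,12) = 4x4
Op 5 cut(0, 2): punch at orig (0,10); cuts so far [(0, 10), (0, 11), (3, 9)]; region rows[0,4) x cols[8,12) = 4x4
Op 6 cut(0, 0): punch at orig (0,8); cuts so far [(0, 8), (0, 10), (0, 11), (3, 9)]; region rows[0,4) x cols[8,12) = 4x4
Unfold 1 (reflect across v@12): 8 holes -> [(0, 8), (0, 10), (0, 11), (0, 12), (0, 13), (0, 15), (3, 9), (3, 14)]
Unfold 2 (reflect across v@8): 16 holes -> [(0, 0), (0, 2), (0, 3), (0, 4), (0, 5), (0, 7), (0, 8), (0, 10), (0, 11), (0, 12), (0, 13), (0, 15), (3, 1), (3, 6), (3, 9), (3, 14)]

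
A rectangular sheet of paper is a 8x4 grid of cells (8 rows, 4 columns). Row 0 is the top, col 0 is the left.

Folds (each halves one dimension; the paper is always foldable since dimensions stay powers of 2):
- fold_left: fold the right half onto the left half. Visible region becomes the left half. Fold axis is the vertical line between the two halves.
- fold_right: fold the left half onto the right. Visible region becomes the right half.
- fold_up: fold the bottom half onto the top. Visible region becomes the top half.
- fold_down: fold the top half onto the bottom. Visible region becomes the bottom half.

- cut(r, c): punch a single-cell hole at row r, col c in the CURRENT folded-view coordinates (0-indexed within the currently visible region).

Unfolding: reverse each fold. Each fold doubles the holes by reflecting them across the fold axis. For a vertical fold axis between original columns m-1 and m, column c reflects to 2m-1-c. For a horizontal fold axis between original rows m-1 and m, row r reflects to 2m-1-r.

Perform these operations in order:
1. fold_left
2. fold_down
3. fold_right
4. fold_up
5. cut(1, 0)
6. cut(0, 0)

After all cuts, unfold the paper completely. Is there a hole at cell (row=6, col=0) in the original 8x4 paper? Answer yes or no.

Op 1 fold_left: fold axis v@2; visible region now rows[0,8) x cols[0,2) = 8x2
Op 2 fold_down: fold axis h@4; visible region now rows[4,8) x cols[0,2) = 4x2
Op 3 fold_right: fold axis v@1; visible region now rows[4,8) x cols[1,2) = 4x1
Op 4 fold_up: fold axis h@6; visible region now rows[4,6) x cols[1,2) = 2x1
Op 5 cut(1, 0): punch at orig (5,1); cuts so far [(5, 1)]; region rows[4,6) x cols[1,2) = 2x1
Op 6 cut(0, 0): punch at orig (4,1); cuts so far [(4, 1), (5, 1)]; region rows[4,6) x cols[1,2) = 2x1
Unfold 1 (reflect across h@6): 4 holes -> [(4, 1), (5, 1), (6, 1), (7, 1)]
Unfold 2 (reflect across v@1): 8 holes -> [(4, 0), (4, 1), (5, 0), (5, 1), (6, 0), (6, 1), (7, 0), (7, 1)]
Unfold 3 (reflect across h@4): 16 holes -> [(0, 0), (0, 1), (1, 0), (1, 1), (2, 0), (2, 1), (3, 0), (3, 1), (4, 0), (4, 1), (5, 0), (5, 1), (6, 0), (6, 1), (7, 0), (7, 1)]
Unfold 4 (reflect across v@2): 32 holes -> [(0, 0), (0, 1), (0, 2), (0, 3), (1, 0), (1, 1), (1, 2), (1, 3), (2, 0), (2, 1), (2, 2), (2, 3), (3, 0), (3, 1), (3, 2), (3, 3), (4, 0), (4, 1), (4, 2), (4, 3), (5, 0), (5, 1), (5, 2), (5, 3), (6, 0), (6, 1), (6, 2), (6, 3), (7, 0), (7, 1), (7, 2), (7, 3)]
Holes: [(0, 0), (0, 1), (0, 2), (0, 3), (1, 0), (1, 1), (1, 2), (1, 3), (2, 0), (2, 1), (2, 2), (2, 3), (3, 0), (3, 1), (3, 2), (3, 3), (4, 0), (4, 1), (4, 2), (4, 3), (5, 0), (5, 1), (5, 2), (5, 3), (6, 0), (6, 1), (6, 2), (6, 3), (7, 0), (7, 1), (7, 2), (7, 3)]

Answer: yes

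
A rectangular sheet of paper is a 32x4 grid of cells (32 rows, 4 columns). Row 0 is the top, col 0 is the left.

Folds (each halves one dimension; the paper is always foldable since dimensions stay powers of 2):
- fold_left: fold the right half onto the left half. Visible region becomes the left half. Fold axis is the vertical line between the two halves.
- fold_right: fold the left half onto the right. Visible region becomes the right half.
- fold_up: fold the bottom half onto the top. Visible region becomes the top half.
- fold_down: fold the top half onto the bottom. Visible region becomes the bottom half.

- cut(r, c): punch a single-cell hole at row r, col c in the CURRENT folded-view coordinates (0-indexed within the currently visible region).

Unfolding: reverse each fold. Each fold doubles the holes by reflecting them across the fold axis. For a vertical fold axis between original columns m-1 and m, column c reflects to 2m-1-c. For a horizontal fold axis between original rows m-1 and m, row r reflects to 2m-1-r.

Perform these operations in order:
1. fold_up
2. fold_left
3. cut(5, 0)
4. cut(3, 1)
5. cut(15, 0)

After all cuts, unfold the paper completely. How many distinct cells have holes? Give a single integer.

Op 1 fold_up: fold axis h@16; visible region now rows[0,16) x cols[0,4) = 16x4
Op 2 fold_left: fold axis v@2; visible region now rows[0,16) x cols[0,2) = 16x2
Op 3 cut(5, 0): punch at orig (5,0); cuts so far [(5, 0)]; region rows[0,16) x cols[0,2) = 16x2
Op 4 cut(3, 1): punch at orig (3,1); cuts so far [(3, 1), (5, 0)]; region rows[0,16) x cols[0,2) = 16x2
Op 5 cut(15, 0): punch at orig (15,0); cuts so far [(3, 1), (5, 0), (15, 0)]; region rows[0,16) x cols[0,2) = 16x2
Unfold 1 (reflect across v@2): 6 holes -> [(3, 1), (3, 2), (5, 0), (5, 3), (15, 0), (15, 3)]
Unfold 2 (reflect across h@16): 12 holes -> [(3, 1), (3, 2), (5, 0), (5, 3), (15, 0), (15, 3), (16, 0), (16, 3), (26, 0), (26, 3), (28, 1), (28, 2)]

Answer: 12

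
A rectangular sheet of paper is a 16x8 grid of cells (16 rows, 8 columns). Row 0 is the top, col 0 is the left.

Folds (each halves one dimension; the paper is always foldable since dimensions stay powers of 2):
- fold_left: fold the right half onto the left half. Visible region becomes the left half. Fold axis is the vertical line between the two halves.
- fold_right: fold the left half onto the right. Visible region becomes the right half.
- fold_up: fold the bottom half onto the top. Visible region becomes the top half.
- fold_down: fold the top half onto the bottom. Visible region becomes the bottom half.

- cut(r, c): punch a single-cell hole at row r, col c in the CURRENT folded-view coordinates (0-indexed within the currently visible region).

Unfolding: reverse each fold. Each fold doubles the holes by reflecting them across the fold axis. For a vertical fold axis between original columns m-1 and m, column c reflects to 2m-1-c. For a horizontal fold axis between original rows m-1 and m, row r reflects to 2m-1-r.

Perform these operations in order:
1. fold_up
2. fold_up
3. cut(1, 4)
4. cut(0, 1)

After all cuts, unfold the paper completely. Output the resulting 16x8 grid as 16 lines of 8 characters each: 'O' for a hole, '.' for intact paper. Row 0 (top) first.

Answer: .O......
....O...
........
........
........
........
....O...
.O......
.O......
....O...
........
........
........
........
....O...
.O......

Derivation:
Op 1 fold_up: fold axis h@8; visible region now rows[0,8) x cols[0,8) = 8x8
Op 2 fold_up: fold axis h@4; visible region now rows[0,4) x cols[0,8) = 4x8
Op 3 cut(1, 4): punch at orig (1,4); cuts so far [(1, 4)]; region rows[0,4) x cols[0,8) = 4x8
Op 4 cut(0, 1): punch at orig (0,1); cuts so far [(0, 1), (1, 4)]; region rows[0,4) x cols[0,8) = 4x8
Unfold 1 (reflect across h@4): 4 holes -> [(0, 1), (1, 4), (6, 4), (7, 1)]
Unfold 2 (reflect across h@8): 8 holes -> [(0, 1), (1, 4), (6, 4), (7, 1), (8, 1), (9, 4), (14, 4), (15, 1)]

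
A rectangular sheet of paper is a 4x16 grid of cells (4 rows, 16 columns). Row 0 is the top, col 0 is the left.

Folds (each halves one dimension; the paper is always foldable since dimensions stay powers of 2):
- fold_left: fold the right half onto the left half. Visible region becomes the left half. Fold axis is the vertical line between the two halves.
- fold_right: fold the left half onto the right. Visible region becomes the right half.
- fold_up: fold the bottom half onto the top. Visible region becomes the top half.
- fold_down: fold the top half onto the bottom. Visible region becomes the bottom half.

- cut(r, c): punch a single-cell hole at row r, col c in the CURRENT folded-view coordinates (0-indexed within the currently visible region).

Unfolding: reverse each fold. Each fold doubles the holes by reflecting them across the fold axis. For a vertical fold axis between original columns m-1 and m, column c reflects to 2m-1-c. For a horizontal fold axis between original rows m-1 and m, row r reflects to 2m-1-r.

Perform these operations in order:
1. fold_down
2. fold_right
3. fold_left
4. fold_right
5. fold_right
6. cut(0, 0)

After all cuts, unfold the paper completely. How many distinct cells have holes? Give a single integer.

Answer: 32

Derivation:
Op 1 fold_down: fold axis h@2; visible region now rows[2,4) x cols[0,16) = 2x16
Op 2 fold_right: fold axis v@8; visible region now rows[2,4) x cols[8,16) = 2x8
Op 3 fold_left: fold axis v@12; visible region now rows[2,4) x cols[8,12) = 2x4
Op 4 fold_right: fold axis v@10; visible region now rows[2,4) x cols[10,12) = 2x2
Op 5 fold_right: fold axis v@11; visible region now rows[2,4) x cols[11,12) = 2x1
Op 6 cut(0, 0): punch at orig (2,11); cuts so far [(2, 11)]; region rows[2,4) x cols[11,12) = 2x1
Unfold 1 (reflect across v@11): 2 holes -> [(2, 10), (2, 11)]
Unfold 2 (reflect across v@10): 4 holes -> [(2, 8), (2, 9), (2, 10), (2, 11)]
Unfold 3 (reflect across v@12): 8 holes -> [(2, 8), (2, 9), (2, 10), (2, 11), (2, 12), (2, 13), (2, 14), (2, 15)]
Unfold 4 (reflect across v@8): 16 holes -> [(2, 0), (2, 1), (2, 2), (2, 3), (2, 4), (2, 5), (2, 6), (2, 7), (2, 8), (2, 9), (2, 10), (2, 11), (2, 12), (2, 13), (2, 14), (2, 15)]
Unfold 5 (reflect across h@2): 32 holes -> [(1, 0), (1, 1), (1, 2), (1, 3), (1, 4), (1, 5), (1, 6), (1, 7), (1, 8), (1, 9), (1, 10), (1, 11), (1, 12), (1, 13), (1, 14), (1, 15), (2, 0), (2, 1), (2, 2), (2, 3), (2, 4), (2, 5), (2, 6), (2, 7), (2, 8), (2, 9), (2, 10), (2, 11), (2, 12), (2, 13), (2, 14), (2, 15)]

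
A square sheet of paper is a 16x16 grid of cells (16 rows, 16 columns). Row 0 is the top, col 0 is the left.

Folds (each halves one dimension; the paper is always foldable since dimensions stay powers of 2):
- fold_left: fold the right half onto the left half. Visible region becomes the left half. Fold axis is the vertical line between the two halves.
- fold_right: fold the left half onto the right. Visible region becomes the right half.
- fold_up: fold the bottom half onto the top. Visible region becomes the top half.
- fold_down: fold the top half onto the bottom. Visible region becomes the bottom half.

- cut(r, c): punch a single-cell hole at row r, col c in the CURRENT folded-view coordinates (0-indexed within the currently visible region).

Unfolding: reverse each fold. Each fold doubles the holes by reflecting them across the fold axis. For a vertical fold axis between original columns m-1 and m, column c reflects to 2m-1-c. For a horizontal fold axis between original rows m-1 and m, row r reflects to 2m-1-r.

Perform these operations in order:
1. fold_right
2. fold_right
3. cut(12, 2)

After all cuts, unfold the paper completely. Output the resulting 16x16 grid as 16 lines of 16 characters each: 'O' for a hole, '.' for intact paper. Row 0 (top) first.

Op 1 fold_right: fold axis v@8; visible region now rows[0,16) x cols[8,16) = 16x8
Op 2 fold_right: fold axis v@12; visible region now rows[0,16) x cols[12,16) = 16x4
Op 3 cut(12, 2): punch at orig (12,14); cuts so far [(12, 14)]; region rows[0,16) x cols[12,16) = 16x4
Unfold 1 (reflect across v@12): 2 holes -> [(12, 9), (12, 14)]
Unfold 2 (reflect across v@8): 4 holes -> [(12, 1), (12, 6), (12, 9), (12, 14)]

Answer: ................
................
................
................
................
................
................
................
................
................
................
................
.O....O..O....O.
................
................
................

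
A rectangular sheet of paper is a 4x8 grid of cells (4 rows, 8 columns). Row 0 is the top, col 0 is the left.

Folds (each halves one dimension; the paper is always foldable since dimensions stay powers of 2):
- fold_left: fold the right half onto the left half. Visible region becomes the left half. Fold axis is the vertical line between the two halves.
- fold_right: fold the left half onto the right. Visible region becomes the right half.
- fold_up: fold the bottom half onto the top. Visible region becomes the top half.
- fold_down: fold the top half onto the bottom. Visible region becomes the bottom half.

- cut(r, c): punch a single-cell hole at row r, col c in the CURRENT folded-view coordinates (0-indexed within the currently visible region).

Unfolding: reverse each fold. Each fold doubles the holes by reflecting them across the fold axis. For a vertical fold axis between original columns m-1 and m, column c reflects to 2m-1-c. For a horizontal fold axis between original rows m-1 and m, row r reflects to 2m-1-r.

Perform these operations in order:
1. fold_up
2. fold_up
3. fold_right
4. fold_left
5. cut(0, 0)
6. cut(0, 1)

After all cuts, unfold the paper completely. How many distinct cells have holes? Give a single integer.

Answer: 32

Derivation:
Op 1 fold_up: fold axis h@2; visible region now rows[0,2) x cols[0,8) = 2x8
Op 2 fold_up: fold axis h@1; visible region now rows[0,1) x cols[0,8) = 1x8
Op 3 fold_right: fold axis v@4; visible region now rows[0,1) x cols[4,8) = 1x4
Op 4 fold_left: fold axis v@6; visible region now rows[0,1) x cols[4,6) = 1x2
Op 5 cut(0, 0): punch at orig (0,4); cuts so far [(0, 4)]; region rows[0,1) x cols[4,6) = 1x2
Op 6 cut(0, 1): punch at orig (0,5); cuts so far [(0, 4), (0, 5)]; region rows[0,1) x cols[4,6) = 1x2
Unfold 1 (reflect across v@6): 4 holes -> [(0, 4), (0, 5), (0, 6), (0, 7)]
Unfold 2 (reflect across v@4): 8 holes -> [(0, 0), (0, 1), (0, 2), (0, 3), (0, 4), (0, 5), (0, 6), (0, 7)]
Unfold 3 (reflect across h@1): 16 holes -> [(0, 0), (0, 1), (0, 2), (0, 3), (0, 4), (0, 5), (0, 6), (0, 7), (1, 0), (1, 1), (1, 2), (1, 3), (1, 4), (1, 5), (1, 6), (1, 7)]
Unfold 4 (reflect across h@2): 32 holes -> [(0, 0), (0, 1), (0, 2), (0, 3), (0, 4), (0, 5), (0, 6), (0, 7), (1, 0), (1, 1), (1, 2), (1, 3), (1, 4), (1, 5), (1, 6), (1, 7), (2, 0), (2, 1), (2, 2), (2, 3), (2, 4), (2, 5), (2, 6), (2, 7), (3, 0), (3, 1), (3, 2), (3, 3), (3, 4), (3, 5), (3, 6), (3, 7)]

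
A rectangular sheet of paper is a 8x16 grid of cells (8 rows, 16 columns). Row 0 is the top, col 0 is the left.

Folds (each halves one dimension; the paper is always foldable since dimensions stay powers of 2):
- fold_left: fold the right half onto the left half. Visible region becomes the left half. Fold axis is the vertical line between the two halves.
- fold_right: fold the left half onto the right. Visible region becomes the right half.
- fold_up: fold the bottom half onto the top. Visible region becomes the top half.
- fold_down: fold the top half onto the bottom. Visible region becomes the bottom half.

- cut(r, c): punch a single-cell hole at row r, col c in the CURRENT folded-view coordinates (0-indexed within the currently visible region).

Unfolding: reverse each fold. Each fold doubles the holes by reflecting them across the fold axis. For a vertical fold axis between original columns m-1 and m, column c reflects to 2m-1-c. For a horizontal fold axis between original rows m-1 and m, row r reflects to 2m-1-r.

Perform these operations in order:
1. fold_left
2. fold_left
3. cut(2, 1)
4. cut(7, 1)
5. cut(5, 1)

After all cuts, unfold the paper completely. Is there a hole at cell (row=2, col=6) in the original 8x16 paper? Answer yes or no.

Op 1 fold_left: fold axis v@8; visible region now rows[0,8) x cols[0,8) = 8x8
Op 2 fold_left: fold axis v@4; visible region now rows[0,8) x cols[0,4) = 8x4
Op 3 cut(2, 1): punch at orig (2,1); cuts so far [(2, 1)]; region rows[0,8) x cols[0,4) = 8x4
Op 4 cut(7, 1): punch at orig (7,1); cuts so far [(2, 1), (7, 1)]; region rows[0,8) x cols[0,4) = 8x4
Op 5 cut(5, 1): punch at orig (5,1); cuts so far [(2, 1), (5, 1), (7, 1)]; region rows[0,8) x cols[0,4) = 8x4
Unfold 1 (reflect across v@4): 6 holes -> [(2, 1), (2, 6), (5, 1), (5, 6), (7, 1), (7, 6)]
Unfold 2 (reflect across v@8): 12 holes -> [(2, 1), (2, 6), (2, 9), (2, 14), (5, 1), (5, 6), (5, 9), (5, 14), (7, 1), (7, 6), (7, 9), (7, 14)]
Holes: [(2, 1), (2, 6), (2, 9), (2, 14), (5, 1), (5, 6), (5, 9), (5, 14), (7, 1), (7, 6), (7, 9), (7, 14)]

Answer: yes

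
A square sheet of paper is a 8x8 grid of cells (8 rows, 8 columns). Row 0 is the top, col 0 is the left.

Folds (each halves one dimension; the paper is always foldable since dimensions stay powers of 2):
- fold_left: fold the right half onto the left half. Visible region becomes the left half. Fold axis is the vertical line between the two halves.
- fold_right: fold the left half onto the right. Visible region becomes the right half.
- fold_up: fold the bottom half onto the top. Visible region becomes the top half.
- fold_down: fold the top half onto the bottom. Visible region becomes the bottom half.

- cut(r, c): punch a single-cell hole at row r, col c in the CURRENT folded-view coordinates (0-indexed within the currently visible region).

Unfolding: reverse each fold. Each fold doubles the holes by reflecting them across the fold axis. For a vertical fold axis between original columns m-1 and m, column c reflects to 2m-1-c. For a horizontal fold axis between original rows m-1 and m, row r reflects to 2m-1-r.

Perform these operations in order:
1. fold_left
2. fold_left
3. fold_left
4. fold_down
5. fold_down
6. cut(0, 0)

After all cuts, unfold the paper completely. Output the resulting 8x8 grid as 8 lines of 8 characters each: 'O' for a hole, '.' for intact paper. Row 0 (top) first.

Op 1 fold_left: fold axis v@4; visible region now rows[0,8) x cols[0,4) = 8x4
Op 2 fold_left: fold axis v@2; visible region now rows[0,8) x cols[0,2) = 8x2
Op 3 fold_left: fold axis v@1; visible region now rows[0,8) x cols[0,1) = 8x1
Op 4 fold_down: fold axis h@4; visible region now rows[4,8) x cols[0,1) = 4x1
Op 5 fold_down: fold axis h@6; visible region now rows[6,8) x cols[0,1) = 2x1
Op 6 cut(0, 0): punch at orig (6,0); cuts so far [(6, 0)]; region rows[6,8) x cols[0,1) = 2x1
Unfold 1 (reflect across h@6): 2 holes -> [(5, 0), (6, 0)]
Unfold 2 (reflect across h@4): 4 holes -> [(1, 0), (2, 0), (5, 0), (6, 0)]
Unfold 3 (reflect across v@1): 8 holes -> [(1, 0), (1, 1), (2, 0), (2, 1), (5, 0), (5, 1), (6, 0), (6, 1)]
Unfold 4 (reflect across v@2): 16 holes -> [(1, 0), (1, 1), (1, 2), (1, 3), (2, 0), (2, 1), (2, 2), (2, 3), (5, 0), (5, 1), (5, 2), (5, 3), (6, 0), (6, 1), (6, 2), (6, 3)]
Unfold 5 (reflect across v@4): 32 holes -> [(1, 0), (1, 1), (1, 2), (1, 3), (1, 4), (1, 5), (1, 6), (1, 7), (2, 0), (2, 1), (2, 2), (2, 3), (2, 4), (2, 5), (2, 6), (2, 7), (5, 0), (5, 1), (5, 2), (5, 3), (5, 4), (5, 5), (5, 6), (5, 7), (6, 0), (6, 1), (6, 2), (6, 3), (6, 4), (6, 5), (6, 6), (6, 7)]

Answer: ........
OOOOOOOO
OOOOOOOO
........
........
OOOOOOOO
OOOOOOOO
........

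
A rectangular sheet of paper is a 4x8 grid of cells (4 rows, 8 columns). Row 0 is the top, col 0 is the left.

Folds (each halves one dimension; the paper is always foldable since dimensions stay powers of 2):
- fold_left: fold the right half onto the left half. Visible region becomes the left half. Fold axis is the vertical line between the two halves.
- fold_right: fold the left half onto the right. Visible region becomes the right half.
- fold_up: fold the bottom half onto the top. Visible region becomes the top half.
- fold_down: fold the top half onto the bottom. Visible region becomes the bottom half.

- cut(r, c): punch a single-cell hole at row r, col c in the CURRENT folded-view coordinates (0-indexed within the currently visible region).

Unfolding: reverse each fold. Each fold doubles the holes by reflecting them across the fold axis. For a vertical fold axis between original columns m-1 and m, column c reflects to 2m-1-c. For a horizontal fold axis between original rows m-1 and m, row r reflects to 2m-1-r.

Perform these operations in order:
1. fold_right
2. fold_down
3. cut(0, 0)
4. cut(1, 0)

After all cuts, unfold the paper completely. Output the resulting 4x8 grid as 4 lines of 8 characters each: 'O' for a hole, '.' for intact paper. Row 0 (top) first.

Op 1 fold_right: fold axis v@4; visible region now rows[0,4) x cols[4,8) = 4x4
Op 2 fold_down: fold axis h@2; visible region now rows[2,4) x cols[4,8) = 2x4
Op 3 cut(0, 0): punch at orig (2,4); cuts so far [(2, 4)]; region rows[2,4) x cols[4,8) = 2x4
Op 4 cut(1, 0): punch at orig (3,4); cuts so far [(2, 4), (3, 4)]; region rows[2,4) x cols[4,8) = 2x4
Unfold 1 (reflect across h@2): 4 holes -> [(0, 4), (1, 4), (2, 4), (3, 4)]
Unfold 2 (reflect across v@4): 8 holes -> [(0, 3), (0, 4), (1, 3), (1, 4), (2, 3), (2, 4), (3, 3), (3, 4)]

Answer: ...OO...
...OO...
...OO...
...OO...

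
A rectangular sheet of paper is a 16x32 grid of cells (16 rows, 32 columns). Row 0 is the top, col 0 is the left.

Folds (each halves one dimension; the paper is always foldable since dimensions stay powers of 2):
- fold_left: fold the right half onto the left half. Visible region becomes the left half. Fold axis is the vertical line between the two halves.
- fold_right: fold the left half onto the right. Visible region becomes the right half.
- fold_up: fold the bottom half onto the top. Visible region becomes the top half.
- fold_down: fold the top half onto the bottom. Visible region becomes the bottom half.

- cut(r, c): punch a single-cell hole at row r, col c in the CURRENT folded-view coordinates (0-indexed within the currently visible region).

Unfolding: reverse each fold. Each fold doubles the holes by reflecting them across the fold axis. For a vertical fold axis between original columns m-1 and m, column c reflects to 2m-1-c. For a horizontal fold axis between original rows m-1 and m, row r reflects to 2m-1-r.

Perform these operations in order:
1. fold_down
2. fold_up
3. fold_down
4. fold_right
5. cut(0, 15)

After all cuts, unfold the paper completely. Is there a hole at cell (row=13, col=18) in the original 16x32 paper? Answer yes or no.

Answer: no

Derivation:
Op 1 fold_down: fold axis h@8; visible region now rows[8,16) x cols[0,32) = 8x32
Op 2 fold_up: fold axis h@12; visible region now rows[8,12) x cols[0,32) = 4x32
Op 3 fold_down: fold axis h@10; visible region now rows[10,12) x cols[0,32) = 2x32
Op 4 fold_right: fold axis v@16; visible region now rows[10,12) x cols[16,32) = 2x16
Op 5 cut(0, 15): punch at orig (10,31); cuts so far [(10, 31)]; region rows[10,12) x cols[16,32) = 2x16
Unfold 1 (reflect across v@16): 2 holes -> [(10, 0), (10, 31)]
Unfold 2 (reflect across h@10): 4 holes -> [(9, 0), (9, 31), (10, 0), (10, 31)]
Unfold 3 (reflect across h@12): 8 holes -> [(9, 0), (9, 31), (10, 0), (10, 31), (13, 0), (13, 31), (14, 0), (14, 31)]
Unfold 4 (reflect across h@8): 16 holes -> [(1, 0), (1, 31), (2, 0), (2, 31), (5, 0), (5, 31), (6, 0), (6, 31), (9, 0), (9, 31), (10, 0), (10, 31), (13, 0), (13, 31), (14, 0), (14, 31)]
Holes: [(1, 0), (1, 31), (2, 0), (2, 31), (5, 0), (5, 31), (6, 0), (6, 31), (9, 0), (9, 31), (10, 0), (10, 31), (13, 0), (13, 31), (14, 0), (14, 31)]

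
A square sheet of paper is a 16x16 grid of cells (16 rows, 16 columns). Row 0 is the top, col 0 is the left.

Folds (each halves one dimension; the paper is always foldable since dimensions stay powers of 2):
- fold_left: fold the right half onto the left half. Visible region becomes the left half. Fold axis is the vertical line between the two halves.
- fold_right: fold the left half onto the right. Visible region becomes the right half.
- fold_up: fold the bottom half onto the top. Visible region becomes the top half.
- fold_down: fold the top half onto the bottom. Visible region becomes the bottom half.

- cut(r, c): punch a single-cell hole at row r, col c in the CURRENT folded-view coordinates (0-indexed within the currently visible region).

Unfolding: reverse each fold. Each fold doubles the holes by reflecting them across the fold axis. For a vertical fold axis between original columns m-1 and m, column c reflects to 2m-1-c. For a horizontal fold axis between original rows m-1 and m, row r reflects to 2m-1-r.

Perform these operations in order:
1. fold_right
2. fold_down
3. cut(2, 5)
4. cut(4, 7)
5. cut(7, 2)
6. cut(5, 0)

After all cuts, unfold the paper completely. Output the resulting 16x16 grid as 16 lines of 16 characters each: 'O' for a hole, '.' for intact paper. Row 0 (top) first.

Answer: .....O....O.....
................
.......OO.......
O..............O
................
..O..........O..
................
................
................
................
..O..........O..
................
O..............O
.......OO.......
................
.....O....O.....

Derivation:
Op 1 fold_right: fold axis v@8; visible region now rows[0,16) x cols[8,16) = 16x8
Op 2 fold_down: fold axis h@8; visible region now rows[8,16) x cols[8,16) = 8x8
Op 3 cut(2, 5): punch at orig (10,13); cuts so far [(10, 13)]; region rows[8,16) x cols[8,16) = 8x8
Op 4 cut(4, 7): punch at orig (12,15); cuts so far [(10, 13), (12, 15)]; region rows[8,16) x cols[8,16) = 8x8
Op 5 cut(7, 2): punch at orig (15,10); cuts so far [(10, 13), (12, 15), (15, 10)]; region rows[8,16) x cols[8,16) = 8x8
Op 6 cut(5, 0): punch at orig (13,8); cuts so far [(10, 13), (12, 15), (13, 8), (15, 10)]; region rows[8,16) x cols[8,16) = 8x8
Unfold 1 (reflect across h@8): 8 holes -> [(0, 10), (2, 8), (3, 15), (5, 13), (10, 13), (12, 15), (13, 8), (15, 10)]
Unfold 2 (reflect across v@8): 16 holes -> [(0, 5), (0, 10), (2, 7), (2, 8), (3, 0), (3, 15), (5, 2), (5, 13), (10, 2), (10, 13), (12, 0), (12, 15), (13, 7), (13, 8), (15, 5), (15, 10)]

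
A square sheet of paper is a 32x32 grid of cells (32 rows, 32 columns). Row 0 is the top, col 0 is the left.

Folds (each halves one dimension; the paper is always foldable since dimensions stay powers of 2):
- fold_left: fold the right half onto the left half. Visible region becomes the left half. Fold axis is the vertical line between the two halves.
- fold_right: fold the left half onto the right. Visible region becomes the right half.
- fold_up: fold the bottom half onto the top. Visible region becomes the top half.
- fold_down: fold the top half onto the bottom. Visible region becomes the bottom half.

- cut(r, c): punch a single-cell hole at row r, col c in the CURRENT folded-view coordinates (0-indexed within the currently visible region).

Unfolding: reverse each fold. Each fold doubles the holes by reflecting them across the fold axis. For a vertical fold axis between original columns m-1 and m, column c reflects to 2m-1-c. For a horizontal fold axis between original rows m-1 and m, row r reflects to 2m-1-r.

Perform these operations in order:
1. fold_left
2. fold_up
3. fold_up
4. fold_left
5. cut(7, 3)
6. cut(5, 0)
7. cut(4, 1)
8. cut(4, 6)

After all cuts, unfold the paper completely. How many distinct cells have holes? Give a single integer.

Answer: 64

Derivation:
Op 1 fold_left: fold axis v@16; visible region now rows[0,32) x cols[0,16) = 32x16
Op 2 fold_up: fold axis h@16; visible region now rows[0,16) x cols[0,16) = 16x16
Op 3 fold_up: fold axis h@8; visible region now rows[0,8) x cols[0,16) = 8x16
Op 4 fold_left: fold axis v@8; visible region now rows[0,8) x cols[0,8) = 8x8
Op 5 cut(7, 3): punch at orig (7,3); cuts so far [(7, 3)]; region rows[0,8) x cols[0,8) = 8x8
Op 6 cut(5, 0): punch at orig (5,0); cuts so far [(5, 0), (7, 3)]; region rows[0,8) x cols[0,8) = 8x8
Op 7 cut(4, 1): punch at orig (4,1); cuts so far [(4, 1), (5, 0), (7, 3)]; region rows[0,8) x cols[0,8) = 8x8
Op 8 cut(4, 6): punch at orig (4,6); cuts so far [(4, 1), (4, 6), (5, 0), (7, 3)]; region rows[0,8) x cols[0,8) = 8x8
Unfold 1 (reflect across v@8): 8 holes -> [(4, 1), (4, 6), (4, 9), (4, 14), (5, 0), (5, 15), (7, 3), (7, 12)]
Unfold 2 (reflect across h@8): 16 holes -> [(4, 1), (4, 6), (4, 9), (4, 14), (5, 0), (5, 15), (7, 3), (7, 12), (8, 3), (8, 12), (10, 0), (10, 15), (11, 1), (11, 6), (11, 9), (11, 14)]
Unfold 3 (reflect across h@16): 32 holes -> [(4, 1), (4, 6), (4, 9), (4, 14), (5, 0), (5, 15), (7, 3), (7, 12), (8, 3), (8, 12), (10, 0), (10, 15), (11, 1), (11, 6), (11, 9), (11, 14), (20, 1), (20, 6), (20, 9), (20, 14), (21, 0), (21, 15), (23, 3), (23, 12), (24, 3), (24, 12), (26, 0), (26, 15), (27, 1), (27, 6), (27, 9), (27, 14)]
Unfold 4 (reflect across v@16): 64 holes -> [(4, 1), (4, 6), (4, 9), (4, 14), (4, 17), (4, 22), (4, 25), (4, 30), (5, 0), (5, 15), (5, 16), (5, 31), (7, 3), (7, 12), (7, 19), (7, 28), (8, 3), (8, 12), (8, 19), (8, 28), (10, 0), (10, 15), (10, 16), (10, 31), (11, 1), (11, 6), (11, 9), (11, 14), (11, 17), (11, 22), (11, 25), (11, 30), (20, 1), (20, 6), (20, 9), (20, 14), (20, 17), (20, 22), (20, 25), (20, 30), (21, 0), (21, 15), (21, 16), (21, 31), (23, 3), (23, 12), (23, 19), (23, 28), (24, 3), (24, 12), (24, 19), (24, 28), (26, 0), (26, 15), (26, 16), (26, 31), (27, 1), (27, 6), (27, 9), (27, 14), (27, 17), (27, 22), (27, 25), (27, 30)]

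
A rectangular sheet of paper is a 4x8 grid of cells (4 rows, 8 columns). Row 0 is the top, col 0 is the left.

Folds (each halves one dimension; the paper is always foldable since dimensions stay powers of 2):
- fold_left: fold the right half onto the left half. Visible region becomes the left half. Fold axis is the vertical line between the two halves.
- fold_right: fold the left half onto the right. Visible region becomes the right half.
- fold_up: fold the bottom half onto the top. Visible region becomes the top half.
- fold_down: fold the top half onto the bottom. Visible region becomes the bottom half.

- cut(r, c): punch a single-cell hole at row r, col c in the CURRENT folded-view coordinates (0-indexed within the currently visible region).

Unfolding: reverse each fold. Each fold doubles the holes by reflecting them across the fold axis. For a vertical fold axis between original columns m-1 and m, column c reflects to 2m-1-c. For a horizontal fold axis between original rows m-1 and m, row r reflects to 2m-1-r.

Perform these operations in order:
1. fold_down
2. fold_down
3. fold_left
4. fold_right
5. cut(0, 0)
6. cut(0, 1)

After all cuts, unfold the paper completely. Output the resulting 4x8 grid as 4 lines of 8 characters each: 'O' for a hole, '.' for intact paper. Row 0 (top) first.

Answer: OOOOOOOO
OOOOOOOO
OOOOOOOO
OOOOOOOO

Derivation:
Op 1 fold_down: fold axis h@2; visible region now rows[2,4) x cols[0,8) = 2x8
Op 2 fold_down: fold axis h@3; visible region now rows[3,4) x cols[0,8) = 1x8
Op 3 fold_left: fold axis v@4; visible region now rows[3,4) x cols[0,4) = 1x4
Op 4 fold_right: fold axis v@2; visible region now rows[3,4) x cols[2,4) = 1x2
Op 5 cut(0, 0): punch at orig (3,2); cuts so far [(3, 2)]; region rows[3,4) x cols[2,4) = 1x2
Op 6 cut(0, 1): punch at orig (3,3); cuts so far [(3, 2), (3, 3)]; region rows[3,4) x cols[2,4) = 1x2
Unfold 1 (reflect across v@2): 4 holes -> [(3, 0), (3, 1), (3, 2), (3, 3)]
Unfold 2 (reflect across v@4): 8 holes -> [(3, 0), (3, 1), (3, 2), (3, 3), (3, 4), (3, 5), (3, 6), (3, 7)]
Unfold 3 (reflect across h@3): 16 holes -> [(2, 0), (2, 1), (2, 2), (2, 3), (2, 4), (2, 5), (2, 6), (2, 7), (3, 0), (3, 1), (3, 2), (3, 3), (3, 4), (3, 5), (3, 6), (3, 7)]
Unfold 4 (reflect across h@2): 32 holes -> [(0, 0), (0, 1), (0, 2), (0, 3), (0, 4), (0, 5), (0, 6), (0, 7), (1, 0), (1, 1), (1, 2), (1, 3), (1, 4), (1, 5), (1, 6), (1, 7), (2, 0), (2, 1), (2, 2), (2, 3), (2, 4), (2, 5), (2, 6), (2, 7), (3, 0), (3, 1), (3, 2), (3, 3), (3, 4), (3, 5), (3, 6), (3, 7)]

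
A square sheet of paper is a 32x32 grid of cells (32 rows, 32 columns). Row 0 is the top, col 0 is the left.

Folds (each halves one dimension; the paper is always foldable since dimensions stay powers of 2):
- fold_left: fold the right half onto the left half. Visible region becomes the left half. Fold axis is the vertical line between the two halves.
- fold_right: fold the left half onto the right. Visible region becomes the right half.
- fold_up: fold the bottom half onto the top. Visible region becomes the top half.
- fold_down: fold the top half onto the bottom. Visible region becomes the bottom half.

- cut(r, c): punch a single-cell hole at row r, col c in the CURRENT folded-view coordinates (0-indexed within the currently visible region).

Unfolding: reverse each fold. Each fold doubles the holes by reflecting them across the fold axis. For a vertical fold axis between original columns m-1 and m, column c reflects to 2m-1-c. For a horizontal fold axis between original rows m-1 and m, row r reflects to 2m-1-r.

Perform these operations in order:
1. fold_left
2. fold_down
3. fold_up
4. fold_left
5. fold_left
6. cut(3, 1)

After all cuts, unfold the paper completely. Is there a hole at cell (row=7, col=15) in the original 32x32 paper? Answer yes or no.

Answer: no

Derivation:
Op 1 fold_left: fold axis v@16; visible region now rows[0,32) x cols[0,16) = 32x16
Op 2 fold_down: fold axis h@16; visible region now rows[16,32) x cols[0,16) = 16x16
Op 3 fold_up: fold axis h@24; visible region now rows[16,24) x cols[0,16) = 8x16
Op 4 fold_left: fold axis v@8; visible region now rows[16,24) x cols[0,8) = 8x8
Op 5 fold_left: fold axis v@4; visible region now rows[16,24) x cols[0,4) = 8x4
Op 6 cut(3, 1): punch at orig (19,1); cuts so far [(19, 1)]; region rows[16,24) x cols[0,4) = 8x4
Unfold 1 (reflect across v@4): 2 holes -> [(19, 1), (19, 6)]
Unfold 2 (reflect across v@8): 4 holes -> [(19, 1), (19, 6), (19, 9), (19, 14)]
Unfold 3 (reflect across h@24): 8 holes -> [(19, 1), (19, 6), (19, 9), (19, 14), (28, 1), (28, 6), (28, 9), (28, 14)]
Unfold 4 (reflect across h@16): 16 holes -> [(3, 1), (3, 6), (3, 9), (3, 14), (12, 1), (12, 6), (12, 9), (12, 14), (19, 1), (19, 6), (19, 9), (19, 14), (28, 1), (28, 6), (28, 9), (28, 14)]
Unfold 5 (reflect across v@16): 32 holes -> [(3, 1), (3, 6), (3, 9), (3, 14), (3, 17), (3, 22), (3, 25), (3, 30), (12, 1), (12, 6), (12, 9), (12, 14), (12, 17), (12, 22), (12, 25), (12, 30), (19, 1), (19, 6), (19, 9), (19, 14), (19, 17), (19, 22), (19, 25), (19, 30), (28, 1), (28, 6), (28, 9), (28, 14), (28, 17), (28, 22), (28, 25), (28, 30)]
Holes: [(3, 1), (3, 6), (3, 9), (3, 14), (3, 17), (3, 22), (3, 25), (3, 30), (12, 1), (12, 6), (12, 9), (12, 14), (12, 17), (12, 22), (12, 25), (12, 30), (19, 1), (19, 6), (19, 9), (19, 14), (19, 17), (19, 22), (19, 25), (19, 30), (28, 1), (28, 6), (28, 9), (28, 14), (28, 17), (28, 22), (28, 25), (28, 30)]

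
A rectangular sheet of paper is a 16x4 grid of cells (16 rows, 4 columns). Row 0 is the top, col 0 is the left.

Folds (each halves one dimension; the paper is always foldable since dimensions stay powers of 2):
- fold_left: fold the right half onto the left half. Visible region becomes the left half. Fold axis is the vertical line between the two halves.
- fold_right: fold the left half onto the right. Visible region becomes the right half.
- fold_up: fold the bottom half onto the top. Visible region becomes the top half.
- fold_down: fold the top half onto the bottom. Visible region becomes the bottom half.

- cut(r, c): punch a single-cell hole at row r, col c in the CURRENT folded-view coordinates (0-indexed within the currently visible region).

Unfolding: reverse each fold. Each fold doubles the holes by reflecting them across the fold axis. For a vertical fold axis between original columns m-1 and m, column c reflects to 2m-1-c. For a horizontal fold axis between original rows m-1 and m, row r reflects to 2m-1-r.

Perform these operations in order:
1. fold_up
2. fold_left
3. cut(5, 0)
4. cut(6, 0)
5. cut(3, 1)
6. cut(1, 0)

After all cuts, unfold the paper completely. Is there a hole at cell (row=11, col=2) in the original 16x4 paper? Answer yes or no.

Op 1 fold_up: fold axis h@8; visible region now rows[0,8) x cols[0,4) = 8x4
Op 2 fold_left: fold axis v@2; visible region now rows[0,8) x cols[0,2) = 8x2
Op 3 cut(5, 0): punch at orig (5,0); cuts so far [(5, 0)]; region rows[0,8) x cols[0,2) = 8x2
Op 4 cut(6, 0): punch at orig (6,0); cuts so far [(5, 0), (6, 0)]; region rows[0,8) x cols[0,2) = 8x2
Op 5 cut(3, 1): punch at orig (3,1); cuts so far [(3, 1), (5, 0), (6, 0)]; region rows[0,8) x cols[0,2) = 8x2
Op 6 cut(1, 0): punch at orig (1,0); cuts so far [(1, 0), (3, 1), (5, 0), (6, 0)]; region rows[0,8) x cols[0,2) = 8x2
Unfold 1 (reflect across v@2): 8 holes -> [(1, 0), (1, 3), (3, 1), (3, 2), (5, 0), (5, 3), (6, 0), (6, 3)]
Unfold 2 (reflect across h@8): 16 holes -> [(1, 0), (1, 3), (3, 1), (3, 2), (5, 0), (5, 3), (6, 0), (6, 3), (9, 0), (9, 3), (10, 0), (10, 3), (12, 1), (12, 2), (14, 0), (14, 3)]
Holes: [(1, 0), (1, 3), (3, 1), (3, 2), (5, 0), (5, 3), (6, 0), (6, 3), (9, 0), (9, 3), (10, 0), (10, 3), (12, 1), (12, 2), (14, 0), (14, 3)]

Answer: no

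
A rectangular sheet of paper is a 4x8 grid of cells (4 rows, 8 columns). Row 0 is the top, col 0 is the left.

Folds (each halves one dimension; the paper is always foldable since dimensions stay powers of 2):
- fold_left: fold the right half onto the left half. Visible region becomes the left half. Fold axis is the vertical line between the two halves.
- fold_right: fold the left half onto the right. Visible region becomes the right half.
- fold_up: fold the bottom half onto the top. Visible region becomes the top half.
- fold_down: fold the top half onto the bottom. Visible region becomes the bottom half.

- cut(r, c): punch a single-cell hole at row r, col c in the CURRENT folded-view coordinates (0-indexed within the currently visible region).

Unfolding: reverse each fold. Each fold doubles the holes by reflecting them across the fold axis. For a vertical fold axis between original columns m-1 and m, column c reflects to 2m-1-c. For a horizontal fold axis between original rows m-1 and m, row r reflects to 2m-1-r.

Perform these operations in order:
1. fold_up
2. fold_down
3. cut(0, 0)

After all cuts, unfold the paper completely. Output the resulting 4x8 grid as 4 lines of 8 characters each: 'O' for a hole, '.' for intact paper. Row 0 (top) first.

Op 1 fold_up: fold axis h@2; visible region now rows[0,2) x cols[0,8) = 2x8
Op 2 fold_down: fold axis h@1; visible region now rows[1,2) x cols[0,8) = 1x8
Op 3 cut(0, 0): punch at orig (1,0); cuts so far [(1, 0)]; region rows[1,2) x cols[0,8) = 1x8
Unfold 1 (reflect across h@1): 2 holes -> [(0, 0), (1, 0)]
Unfold 2 (reflect across h@2): 4 holes -> [(0, 0), (1, 0), (2, 0), (3, 0)]

Answer: O.......
O.......
O.......
O.......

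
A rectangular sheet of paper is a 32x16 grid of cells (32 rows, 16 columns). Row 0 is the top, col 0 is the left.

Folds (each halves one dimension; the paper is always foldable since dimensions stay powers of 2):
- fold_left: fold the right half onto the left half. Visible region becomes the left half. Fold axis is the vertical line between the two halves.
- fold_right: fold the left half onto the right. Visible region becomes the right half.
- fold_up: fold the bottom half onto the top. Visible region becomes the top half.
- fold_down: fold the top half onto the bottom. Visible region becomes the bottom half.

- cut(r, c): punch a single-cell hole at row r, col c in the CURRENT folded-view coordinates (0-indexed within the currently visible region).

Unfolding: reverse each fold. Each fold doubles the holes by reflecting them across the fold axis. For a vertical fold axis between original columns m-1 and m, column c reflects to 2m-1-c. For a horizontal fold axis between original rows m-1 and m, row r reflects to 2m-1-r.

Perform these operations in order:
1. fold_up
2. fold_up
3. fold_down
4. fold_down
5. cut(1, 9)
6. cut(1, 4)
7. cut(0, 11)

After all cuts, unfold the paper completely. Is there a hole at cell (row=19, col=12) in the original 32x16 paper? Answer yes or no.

Op 1 fold_up: fold axis h@16; visible region now rows[0,16) x cols[0,16) = 16x16
Op 2 fold_up: fold axis h@8; visible region now rows[0,8) x cols[0,16) = 8x16
Op 3 fold_down: fold axis h@4; visible region now rows[4,8) x cols[0,16) = 4x16
Op 4 fold_down: fold axis h@6; visible region now rows[6,8) x cols[0,16) = 2x16
Op 5 cut(1, 9): punch at orig (7,9); cuts so far [(7, 9)]; region rows[6,8) x cols[0,16) = 2x16
Op 6 cut(1, 4): punch at orig (7,4); cuts so far [(7, 4), (7, 9)]; region rows[6,8) x cols[0,16) = 2x16
Op 7 cut(0, 11): punch at orig (6,11); cuts so far [(6, 11), (7, 4), (7, 9)]; region rows[6,8) x cols[0,16) = 2x16
Unfold 1 (reflect across h@6): 6 holes -> [(4, 4), (4, 9), (5, 11), (6, 11), (7, 4), (7, 9)]
Unfold 2 (reflect across h@4): 12 holes -> [(0, 4), (0, 9), (1, 11), (2, 11), (3, 4), (3, 9), (4, 4), (4, 9), (5, 11), (6, 11), (7, 4), (7, 9)]
Unfold 3 (reflect across h@8): 24 holes -> [(0, 4), (0, 9), (1, 11), (2, 11), (3, 4), (3, 9), (4, 4), (4, 9), (5, 11), (6, 11), (7, 4), (7, 9), (8, 4), (8, 9), (9, 11), (10, 11), (11, 4), (11, 9), (12, 4), (12, 9), (13, 11), (14, 11), (15, 4), (15, 9)]
Unfold 4 (reflect across h@16): 48 holes -> [(0, 4), (0, 9), (1, 11), (2, 11), (3, 4), (3, 9), (4, 4), (4, 9), (5, 11), (6, 11), (7, 4), (7, 9), (8, 4), (8, 9), (9, 11), (10, 11), (11, 4), (11, 9), (12, 4), (12, 9), (13, 11), (14, 11), (15, 4), (15, 9), (16, 4), (16, 9), (17, 11), (18, 11), (19, 4), (19, 9), (20, 4), (20, 9), (21, 11), (22, 11), (23, 4), (23, 9), (24, 4), (24, 9), (25, 11), (26, 11), (27, 4), (27, 9), (28, 4), (28, 9), (29, 11), (30, 11), (31, 4), (31, 9)]
Holes: [(0, 4), (0, 9), (1, 11), (2, 11), (3, 4), (3, 9), (4, 4), (4, 9), (5, 11), (6, 11), (7, 4), (7, 9), (8, 4), (8, 9), (9, 11), (10, 11), (11, 4), (11, 9), (12, 4), (12, 9), (13, 11), (14, 11), (15, 4), (15, 9), (16, 4), (16, 9), (17, 11), (18, 11), (19, 4), (19, 9), (20, 4), (20, 9), (21, 11), (22, 11), (23, 4), (23, 9), (24, 4), (24, 9), (25, 11), (26, 11), (27, 4), (27, 9), (28, 4), (28, 9), (29, 11), (30, 11), (31, 4), (31, 9)]

Answer: no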